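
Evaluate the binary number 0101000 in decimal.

Sum of powers of 2 for each 1-bit:
2^3 + 2^5
= 8 + 32
= 40



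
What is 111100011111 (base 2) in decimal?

Sum of powers of 2 for each 1-bit:
2^0 + 2^1 + 2^2 + 2^3 + 2^4 + 2^8 + 2^9 + 2^10 + 2^11
= 1 + 2 + 4 + 8 + 16 + 256 + 512 + 1024 + 2048
= 3871



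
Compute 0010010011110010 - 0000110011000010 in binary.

Method 1 - Direct subtraction (column by column from the right: bit − bit − borrow-in; if negative, add 2 and borrow 1 from the next column):
borrow: 0011000000000000
        0010010011110010
-       0000110011000010
------------------------
        0001100000110000

Method 2 - Add two's complement:
Two's complement of 0000110011000010: invert → 1111001100111101, add 1 → 1111001100111110
  0010010011110010
+ 1111001100111110
------------------
 10001100000110000  (end carry out of the top bit = 1)
Discarding the end carry: 0001100000110000
Decimal check:
  0010010011110010 = 8192 + 1024 + 128 + 64 + 32 + 16 + 2 = 9458
  0000110011000010 = 2048 + 1024 + 128 + 64 + 2 = 3266
  9458 - 3266 = 6192, and 0001100000110000 = 4096 + 2048 + 32 + 16 = 6192 ✓



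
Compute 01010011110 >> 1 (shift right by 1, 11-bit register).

Original: 01010011110 (decimal 670)
Shift right by 1 position
Drop the 1 low bit; fill with zero on the left
Result: 00101001111 (decimal 335)
Equivalent: 670 >> 1 = 670 ÷ 2^1 = 335



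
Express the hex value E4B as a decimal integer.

Expand by place value (powers of 16):
Digit values: E = 14, B = 11
E4B = 14 × 16^2 + 4 × 16^1 + 11 × 16^0
= 14 × 256 + 4 × 16 + 11 × 1
= 3584 + 64 + 11
= 3659



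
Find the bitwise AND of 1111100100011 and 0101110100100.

AND: 1 only when both bits are 1
  1111100100011
& 0101110100100
---------------
  0101100100000
Decimal: 7971 & 2980 = 2848



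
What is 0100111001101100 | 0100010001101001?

OR: 1 when either bit is 1
  0100111001101100
| 0100010001101001
------------------
  0100111001101101
Decimal: 20076 | 17513 = 20077



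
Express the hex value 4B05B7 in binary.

Convert each hex digit to 4 bits:
  4 = 0100
  B = 1011
  0 = 0000
  5 = 0101
  B = 1011
  7 = 0111
Concatenate: 010010110000010110110111



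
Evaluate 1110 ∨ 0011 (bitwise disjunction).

OR: 1 when either bit is 1
  1110
| 0011
------
  1111
Decimal: 14 | 3 = 15



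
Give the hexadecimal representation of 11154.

Using repeated division by 16 (digits 10–15 are A–F):
11154 ÷ 16 = 697 remainder 2
697 ÷ 16 = 43 remainder 9
43 ÷ 16 = 2 remainder 11 (B)
2 ÷ 16 = 0 remainder 2
Reading remainders bottom to top: 2B92



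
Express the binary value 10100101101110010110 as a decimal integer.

Sum of powers of 2 for each 1-bit:
2^1 + 2^2 + 2^4 + 2^7 + 2^8 + 2^9 + 2^11 + 2^12 + 2^14 + 2^17 + 2^19
= 2 + 4 + 16 + 128 + 256 + 512 + 2048 + 4096 + 16384 + 131072 + 524288
= 678806



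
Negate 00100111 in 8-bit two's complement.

Original: 00100111
Step 1 - Invert all bits: 11011000
Step 2 - Add 1: 11011001
Verification: 00100111 + 11011001 = 100000000; discarding the end carry (carry out of the top bit) leaves the 8-bit value 00000000, as required for x + (-x)



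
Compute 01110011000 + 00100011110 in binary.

Add column by column from the right: bit + bit + carry-in; write the sum mod 2, carry 1 when the sum is 2 or 3.
carry:  11000110000
        01110011000
+       00100011110
-------------------
       010010110110
(the carry out of the leftmost column, 0, becomes the leading bit)
Decimal check:
  01110011000 = 512 + 256 + 128 + 16 + 8 = 920
  00100011110 = 256 + 16 + 8 + 4 + 2 = 286
  920 + 286 = 1206, and 010010110110 = 1024 + 128 + 32 + 16 + 4 + 2 = 1206 ✓



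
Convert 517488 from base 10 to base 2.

Using repeated division by 2:
517488 ÷ 2 = 258744 remainder 0
258744 ÷ 2 = 129372 remainder 0
129372 ÷ 2 = 64686 remainder 0
64686 ÷ 2 = 32343 remainder 0
32343 ÷ 2 = 16171 remainder 1
16171 ÷ 2 = 8085 remainder 1
8085 ÷ 2 = 4042 remainder 1
4042 ÷ 2 = 2021 remainder 0
2021 ÷ 2 = 1010 remainder 1
1010 ÷ 2 = 505 remainder 0
505 ÷ 2 = 252 remainder 1
252 ÷ 2 = 126 remainder 0
126 ÷ 2 = 63 remainder 0
63 ÷ 2 = 31 remainder 1
31 ÷ 2 = 15 remainder 1
15 ÷ 2 = 7 remainder 1
7 ÷ 2 = 3 remainder 1
3 ÷ 2 = 1 remainder 1
1 ÷ 2 = 0 remainder 1
Reading remainders bottom to top: 1111110010101110000



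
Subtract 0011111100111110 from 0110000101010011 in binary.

Method 1 - Direct subtraction (column by column from the right: bit − bit − borrow-in; if negative, add 2 and borrow 1 from the next column):
borrow: 0111110001111000
        0110000101010011
-       0011111100111110
------------------------
        0010001000010101

Method 2 - Add two's complement:
Two's complement of 0011111100111110: invert → 1100000011000001, add 1 → 1100000011000010
  0110000101010011
+ 1100000011000010
------------------
 10010001000010101  (end carry out of the top bit = 1)
Discarding the end carry: 0010001000010101
Decimal check:
  0110000101010011 = 16384 + 8192 + 256 + 64 + 16 + 2 + 1 = 24915
  0011111100111110 = 8192 + 4096 + 2048 + 1024 + 512 + 256 + 32 + 16 + 8 + 4 + 2 = 16190
  24915 - 16190 = 8725, and 0010001000010101 = 8192 + 512 + 16 + 4 + 1 = 8725 ✓



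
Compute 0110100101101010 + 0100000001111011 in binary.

Add column by column from the right: bit + bit + carry-in; write the sum mod 2, carry 1 when the sum is 2 or 3.
carry:  1000000011110100
        0110100101101010
+       0100000001111011
------------------------
       01010100111100101
(the carry out of the leftmost column, 0, becomes the leading bit)
Decimal check:
  0110100101101010 = 16384 + 8192 + 2048 + 256 + 64 + 32 + 8 + 2 = 26986
  0100000001111011 = 16384 + 64 + 32 + 16 + 8 + 2 + 1 = 16507
  26986 + 16507 = 43493, and 01010100111100101 = 32768 + 8192 + 2048 + 256 + 128 + 64 + 32 + 4 + 1 = 43493 ✓



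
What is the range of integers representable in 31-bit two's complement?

For 31-bit two's complement:
Minimum: -2^30 = -1073741824
Maximum: 2^30 - 1 = 1073741823



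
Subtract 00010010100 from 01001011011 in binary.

Method 1 - Direct subtraction (column by column from the right: bit − bit − borrow-in; if negative, add 2 and borrow 1 from the next column):
borrow: 01100001000
        01001011011
-       00010010100
-------------------
        00111000111

Method 2 - Add two's complement:
Two's complement of 00010010100: invert → 11101101011, add 1 → 11101101100
  01001011011
+ 11101101100
-------------
 100111000111  (end carry out of the top bit = 1)
Discarding the end carry: 00111000111
Decimal check:
  01001011011 = 512 + 64 + 16 + 8 + 2 + 1 = 603
  00010010100 = 128 + 16 + 4 = 148
  603 - 148 = 455, and 00111000111 = 256 + 128 + 64 + 4 + 2 + 1 = 455 ✓



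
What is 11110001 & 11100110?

AND: 1 only when both bits are 1
  11110001
& 11100110
----------
  11100000
Decimal: 241 & 230 = 224



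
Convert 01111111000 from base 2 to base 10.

Sum of powers of 2 for each 1-bit:
2^3 + 2^4 + 2^5 + 2^6 + 2^7 + 2^8 + 2^9
= 8 + 16 + 32 + 64 + 128 + 256 + 512
= 1016



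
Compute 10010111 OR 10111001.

OR: 1 when either bit is 1
  10010111
| 10111001
----------
  10111111
Decimal: 151 | 185 = 191



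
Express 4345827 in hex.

Using repeated division by 16 (digits 10–15 are A–F):
4345827 ÷ 16 = 271614 remainder 3
271614 ÷ 16 = 16975 remainder 14 (E)
16975 ÷ 16 = 1060 remainder 15 (F)
1060 ÷ 16 = 66 remainder 4
66 ÷ 16 = 4 remainder 2
4 ÷ 16 = 0 remainder 4
Reading remainders bottom to top: 424FE3



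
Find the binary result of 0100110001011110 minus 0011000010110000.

Method 1 - Direct subtraction (column by column from the right: bit − bit − borrow-in; if negative, add 2 and borrow 1 from the next column):
borrow: 0110011101000000
        0100110001011110
-       0011000010110000
------------------------
        0001101110101110

Method 2 - Add two's complement:
Two's complement of 0011000010110000: invert → 1100111101001111, add 1 → 1100111101010000
  0100110001011110
+ 1100111101010000
------------------
 10001101110101110  (end carry out of the top bit = 1)
Discarding the end carry: 0001101110101110
Decimal check:
  0100110001011110 = 16384 + 2048 + 1024 + 64 + 16 + 8 + 4 + 2 = 19550
  0011000010110000 = 8192 + 4096 + 128 + 32 + 16 = 12464
  19550 - 12464 = 7086, and 0001101110101110 = 4096 + 2048 + 512 + 256 + 128 + 32 + 8 + 4 + 2 = 7086 ✓



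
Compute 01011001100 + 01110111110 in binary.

Add column by column from the right: bit + bit + carry-in; write the sum mod 2, carry 1 when the sum is 2 or 3.
carry:  11111111000
        01011001100
+       01110111110
-------------------
       011010001010
(the carry out of the leftmost column, 0, becomes the leading bit)
Decimal check:
  01011001100 = 512 + 128 + 64 + 8 + 4 = 716
  01110111110 = 512 + 256 + 128 + 32 + 16 + 8 + 4 + 2 = 958
  716 + 958 = 1674, and 011010001010 = 1024 + 512 + 128 + 8 + 2 = 1674 ✓



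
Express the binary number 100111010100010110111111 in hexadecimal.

Group into 4-bit nibbles from right:
  1001 = 9
  1101 = D
  0100 = 4
  0101 = 5
  1011 = B
  1111 = F
Result: 9D45BF



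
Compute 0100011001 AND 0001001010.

AND: 1 only when both bits are 1
  0100011001
& 0001001010
------------
  0000001000
Decimal: 281 & 74 = 8



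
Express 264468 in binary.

Using repeated division by 2:
264468 ÷ 2 = 132234 remainder 0
132234 ÷ 2 = 66117 remainder 0
66117 ÷ 2 = 33058 remainder 1
33058 ÷ 2 = 16529 remainder 0
16529 ÷ 2 = 8264 remainder 1
8264 ÷ 2 = 4132 remainder 0
4132 ÷ 2 = 2066 remainder 0
2066 ÷ 2 = 1033 remainder 0
1033 ÷ 2 = 516 remainder 1
516 ÷ 2 = 258 remainder 0
258 ÷ 2 = 129 remainder 0
129 ÷ 2 = 64 remainder 1
64 ÷ 2 = 32 remainder 0
32 ÷ 2 = 16 remainder 0
16 ÷ 2 = 8 remainder 0
8 ÷ 2 = 4 remainder 0
4 ÷ 2 = 2 remainder 0
2 ÷ 2 = 1 remainder 0
1 ÷ 2 = 0 remainder 1
Reading remainders bottom to top: 1000000100100010100



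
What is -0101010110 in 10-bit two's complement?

Original: 0101010110
Step 1 - Invert all bits: 1010101001
Step 2 - Add 1: 1010101010
Verification: 0101010110 + 1010101010 = 10000000000; discarding the end carry (carry out of the top bit) leaves the 10-bit value 0000000000, as required for x + (-x)



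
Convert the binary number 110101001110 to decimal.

Sum of powers of 2 for each 1-bit:
2^1 + 2^2 + 2^3 + 2^6 + 2^8 + 2^10 + 2^11
= 2 + 4 + 8 + 64 + 256 + 1024 + 2048
= 3406



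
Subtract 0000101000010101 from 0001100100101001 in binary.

Method 1 - Direct subtraction (column by column from the right: bit − bit − borrow-in; if negative, add 2 and borrow 1 from the next column):
borrow: 0001110000101000
        0001100100101001
-       0000101000010101
------------------------
        0000111100010100

Method 2 - Add two's complement:
Two's complement of 0000101000010101: invert → 1111010111101010, add 1 → 1111010111101011
  0001100100101001
+ 1111010111101011
------------------
 10000111100010100  (end carry out of the top bit = 1)
Discarding the end carry: 0000111100010100
Decimal check:
  0001100100101001 = 4096 + 2048 + 256 + 32 + 8 + 1 = 6441
  0000101000010101 = 2048 + 512 + 16 + 4 + 1 = 2581
  6441 - 2581 = 3860, and 0000111100010100 = 2048 + 1024 + 512 + 256 + 16 + 4 = 3860 ✓



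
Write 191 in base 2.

Using repeated division by 2:
191 ÷ 2 = 95 remainder 1
95 ÷ 2 = 47 remainder 1
47 ÷ 2 = 23 remainder 1
23 ÷ 2 = 11 remainder 1
11 ÷ 2 = 5 remainder 1
5 ÷ 2 = 2 remainder 1
2 ÷ 2 = 1 remainder 0
1 ÷ 2 = 0 remainder 1
Reading remainders bottom to top: 10111111



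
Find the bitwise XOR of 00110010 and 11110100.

XOR: 1 when bits differ
  00110010
^ 11110100
----------
  11000110
Decimal: 50 ^ 244 = 198



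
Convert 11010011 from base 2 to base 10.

Sum of powers of 2 for each 1-bit:
2^0 + 2^1 + 2^4 + 2^6 + 2^7
= 1 + 2 + 16 + 64 + 128
= 211



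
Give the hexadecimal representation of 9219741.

Using repeated division by 16 (digits 10–15 are A–F):
9219741 ÷ 16 = 576233 remainder 13 (D)
576233 ÷ 16 = 36014 remainder 9
36014 ÷ 16 = 2250 remainder 14 (E)
2250 ÷ 16 = 140 remainder 10 (A)
140 ÷ 16 = 8 remainder 12 (C)
8 ÷ 16 = 0 remainder 8
Reading remainders bottom to top: 8CAE9D



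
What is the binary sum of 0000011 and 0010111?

Add column by column from the right: bit + bit + carry-in; write the sum mod 2, carry 1 when the sum is 2 or 3.
carry:  0001110
        0000011
+       0010111
---------------
       00011010
(the carry out of the leftmost column, 0, becomes the leading bit)
Decimal check:
  0000011 = 2 + 1 = 3
  0010111 = 16 + 4 + 2 + 1 = 23
  3 + 23 = 26, and 00011010 = 16 + 8 + 2 = 26 ✓



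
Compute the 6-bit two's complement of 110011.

Original (sign bit 1, negative): 110011
Step 1 - Invert all bits: 001100
Step 2 - Add 1: 001101
Verification: 110011 + 001101 = 1000000; discarding the end carry (carry out of the top bit) leaves the 6-bit value 000000, as required for x + (-x)



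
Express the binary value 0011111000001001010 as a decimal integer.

Sum of powers of 2 for each 1-bit:
2^1 + 2^3 + 2^6 + 2^12 + 2^13 + 2^14 + 2^15 + 2^16
= 2 + 8 + 64 + 4096 + 8192 + 16384 + 32768 + 65536
= 127050



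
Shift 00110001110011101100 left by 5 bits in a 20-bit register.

Original: 00110001110011101100 (decimal 204012)
Shift left by 5 positions
Append 5 zeros on the right and drop the 5 high bits that overflow the 20-bit width
Result: 00111001110110000000 (decimal 236928)
Equivalent: 204012 << 5 = 204012 × 2^5 = 6528384, truncated to 20 bits = 236928



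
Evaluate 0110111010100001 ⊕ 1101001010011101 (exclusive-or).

XOR: 1 when bits differ
  0110111010100001
^ 1101001010011101
------------------
  1011110000111100
Decimal: 28321 ^ 53917 = 48188



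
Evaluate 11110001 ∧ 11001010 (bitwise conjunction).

AND: 1 only when both bits are 1
  11110001
& 11001010
----------
  11000000
Decimal: 241 & 202 = 192



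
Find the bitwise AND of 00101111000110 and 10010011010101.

AND: 1 only when both bits are 1
  00101111000110
& 10010011010101
----------------
  00000011000100
Decimal: 3014 & 9429 = 196



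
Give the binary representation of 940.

Using repeated division by 2:
940 ÷ 2 = 470 remainder 0
470 ÷ 2 = 235 remainder 0
235 ÷ 2 = 117 remainder 1
117 ÷ 2 = 58 remainder 1
58 ÷ 2 = 29 remainder 0
29 ÷ 2 = 14 remainder 1
14 ÷ 2 = 7 remainder 0
7 ÷ 2 = 3 remainder 1
3 ÷ 2 = 1 remainder 1
1 ÷ 2 = 0 remainder 1
Reading remainders bottom to top: 1110101100



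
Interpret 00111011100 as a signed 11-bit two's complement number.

Binary: 00111011100
Sign bit: 0 (non-negative)
Read directly as an unsigned value:
00111011100 = 256 + 128 + 64 + 16 + 8 + 4 = 476
Value: 476



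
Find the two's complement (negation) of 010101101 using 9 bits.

Original: 010101101
Step 1 - Invert all bits: 101010010
Step 2 - Add 1: 101010011
Verification: 010101101 + 101010011 = 1000000000; discarding the end carry (carry out of the top bit) leaves the 9-bit value 000000000, as required for x + (-x)



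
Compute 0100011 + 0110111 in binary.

Add column by column from the right: bit + bit + carry-in; write the sum mod 2, carry 1 when the sum is 2 or 3.
carry:  1001110
        0100011
+       0110111
---------------
       01011010
(the carry out of the leftmost column, 0, becomes the leading bit)
Decimal check:
  0100011 = 32 + 2 + 1 = 35
  0110111 = 32 + 16 + 4 + 2 + 1 = 55
  35 + 55 = 90, and 01011010 = 64 + 16 + 8 + 2 = 90 ✓



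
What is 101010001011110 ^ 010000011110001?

XOR: 1 when bits differ
  101010001011110
^ 010000011110001
-----------------
  111010010101111
Decimal: 21598 ^ 8433 = 29871



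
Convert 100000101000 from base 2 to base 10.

Sum of powers of 2 for each 1-bit:
2^3 + 2^5 + 2^11
= 8 + 32 + 2048
= 2088



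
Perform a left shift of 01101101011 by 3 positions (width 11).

Original: 01101101011 (decimal 875)
Shift left by 3 positions
Append 3 zeros on the right and drop the 3 high bits that overflow the 11-bit width
Result: 01101011000 (decimal 856)
Equivalent: 875 << 3 = 875 × 2^3 = 7000, truncated to 11 bits = 856



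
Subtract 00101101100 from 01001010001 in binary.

Method 1 - Direct subtraction (column by column from the right: bit − bit − borrow-in; if negative, add 2 and borrow 1 from the next column):
borrow: 01111011000
        01001010001
-       00101101100
-------------------
        00011100101

Method 2 - Add two's complement:
Two's complement of 00101101100: invert → 11010010011, add 1 → 11010010100
  01001010001
+ 11010010100
-------------
 100011100101  (end carry out of the top bit = 1)
Discarding the end carry: 00011100101
Decimal check:
  01001010001 = 512 + 64 + 16 + 1 = 593
  00101101100 = 256 + 64 + 32 + 8 + 4 = 364
  593 - 364 = 229, and 00011100101 = 128 + 64 + 32 + 4 + 1 = 229 ✓



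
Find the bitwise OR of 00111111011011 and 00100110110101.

OR: 1 when either bit is 1
  00111111011011
| 00100110110101
----------------
  00111111111111
Decimal: 4059 | 2485 = 4095



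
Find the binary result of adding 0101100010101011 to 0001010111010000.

Add column by column from the right: bit + bit + carry-in; write the sum mod 2, carry 1 when the sum is 2 or 3.
carry:  0010001100000000
        0101100010101011
+       0001010111010000
------------------------
       00110111001111011
(the carry out of the leftmost column, 0, becomes the leading bit)
Decimal check:
  0101100010101011 = 16384 + 4096 + 2048 + 128 + 32 + 8 + 2 + 1 = 22699
  0001010111010000 = 4096 + 1024 + 256 + 128 + 64 + 16 = 5584
  22699 + 5584 = 28283, and 00110111001111011 = 16384 + 8192 + 2048 + 1024 + 512 + 64 + 32 + 16 + 8 + 2 + 1 = 28283 ✓



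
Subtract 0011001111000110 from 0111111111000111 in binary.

Method 1 - Direct subtraction (column by column from the right: bit − bit − borrow-in; if negative, add 2 and borrow 1 from the next column):
borrow: 0000000000000000
        0111111111000111
-       0011001111000110
------------------------
        0100110000000001

Method 2 - Add two's complement:
Two's complement of 0011001111000110: invert → 1100110000111001, add 1 → 1100110000111010
  0111111111000111
+ 1100110000111010
------------------
 10100110000000001  (end carry out of the top bit = 1)
Discarding the end carry: 0100110000000001
Decimal check:
  0111111111000111 = 16384 + 8192 + 4096 + 2048 + 1024 + 512 + 256 + 128 + 64 + 4 + 2 + 1 = 32711
  0011001111000110 = 8192 + 4096 + 512 + 256 + 128 + 64 + 4 + 2 = 13254
  32711 - 13254 = 19457, and 0100110000000001 = 16384 + 2048 + 1024 + 1 = 19457 ✓



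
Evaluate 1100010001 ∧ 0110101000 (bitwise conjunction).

AND: 1 only when both bits are 1
  1100010001
& 0110101000
------------
  0100000000
Decimal: 785 & 424 = 256



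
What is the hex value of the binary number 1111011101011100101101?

Group into 4-bit nibbles from right:
  0011 = 3
  1101 = D
  1101 = D
  0111 = 7
  0010 = 2
  1101 = D
Result: 3DD72D



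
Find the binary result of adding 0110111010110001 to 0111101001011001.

Add column by column from the right: bit + bit + carry-in; write the sum mod 2, carry 1 when the sum is 2 or 3.
carry:  1111110111100010
        0110111010110001
+       0111101001011001
------------------------
       01110100100001010
(the carry out of the leftmost column, 0, becomes the leading bit)
Decimal check:
  0110111010110001 = 16384 + 8192 + 2048 + 1024 + 512 + 128 + 32 + 16 + 1 = 28337
  0111101001011001 = 16384 + 8192 + 4096 + 2048 + 512 + 64 + 16 + 8 + 1 = 31321
  28337 + 31321 = 59658, and 01110100100001010 = 32768 + 16384 + 8192 + 2048 + 256 + 8 + 2 = 59658 ✓



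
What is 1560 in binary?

Using repeated division by 2:
1560 ÷ 2 = 780 remainder 0
780 ÷ 2 = 390 remainder 0
390 ÷ 2 = 195 remainder 0
195 ÷ 2 = 97 remainder 1
97 ÷ 2 = 48 remainder 1
48 ÷ 2 = 24 remainder 0
24 ÷ 2 = 12 remainder 0
12 ÷ 2 = 6 remainder 0
6 ÷ 2 = 3 remainder 0
3 ÷ 2 = 1 remainder 1
1 ÷ 2 = 0 remainder 1
Reading remainders bottom to top: 11000011000



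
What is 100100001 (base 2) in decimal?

Sum of powers of 2 for each 1-bit:
2^0 + 2^5 + 2^8
= 1 + 32 + 256
= 289



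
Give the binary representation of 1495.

Using repeated division by 2:
1495 ÷ 2 = 747 remainder 1
747 ÷ 2 = 373 remainder 1
373 ÷ 2 = 186 remainder 1
186 ÷ 2 = 93 remainder 0
93 ÷ 2 = 46 remainder 1
46 ÷ 2 = 23 remainder 0
23 ÷ 2 = 11 remainder 1
11 ÷ 2 = 5 remainder 1
5 ÷ 2 = 2 remainder 1
2 ÷ 2 = 1 remainder 0
1 ÷ 2 = 0 remainder 1
Reading remainders bottom to top: 10111010111



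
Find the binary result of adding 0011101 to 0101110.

Add column by column from the right: bit + bit + carry-in; write the sum mod 2, carry 1 when the sum is 2 or 3.
carry:  1111000
        0011101
+       0101110
---------------
       01001011
(the carry out of the leftmost column, 0, becomes the leading bit)
Decimal check:
  0011101 = 16 + 8 + 4 + 1 = 29
  0101110 = 32 + 8 + 4 + 2 = 46
  29 + 46 = 75, and 01001011 = 64 + 8 + 2 + 1 = 75 ✓



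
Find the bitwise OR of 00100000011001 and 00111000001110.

OR: 1 when either bit is 1
  00100000011001
| 00111000001110
----------------
  00111000011111
Decimal: 2073 | 3598 = 3615



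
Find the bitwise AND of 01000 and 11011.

AND: 1 only when both bits are 1
  01000
& 11011
-------
  01000
Decimal: 8 & 27 = 8



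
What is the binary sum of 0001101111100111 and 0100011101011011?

Add column by column from the right: bit + bit + carry-in; write the sum mod 2, carry 1 when the sum is 2 or 3.
carry:  0011111111111110
        0001101111100111
+       0100011101011011
------------------------
       00110001101000010
(the carry out of the leftmost column, 0, becomes the leading bit)
Decimal check:
  0001101111100111 = 4096 + 2048 + 512 + 256 + 128 + 64 + 32 + 4 + 2 + 1 = 7143
  0100011101011011 = 16384 + 1024 + 512 + 256 + 64 + 16 + 8 + 2 + 1 = 18267
  7143 + 18267 = 25410, and 00110001101000010 = 16384 + 8192 + 512 + 256 + 64 + 2 = 25410 ✓



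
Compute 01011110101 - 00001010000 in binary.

Method 1 - Direct subtraction (column by column from the right: bit − bit − borrow-in; if negative, add 2 and borrow 1 from the next column):
borrow: 00000000000
        01011110101
-       00001010000
-------------------
        01010100101

Method 2 - Add two's complement:
Two's complement of 00001010000: invert → 11110101111, add 1 → 11110110000
  01011110101
+ 11110110000
-------------
 101010100101  (end carry out of the top bit = 1)
Discarding the end carry: 01010100101
Decimal check:
  01011110101 = 512 + 128 + 64 + 32 + 16 + 4 + 1 = 757
  00001010000 = 64 + 16 = 80
  757 - 80 = 677, and 01010100101 = 512 + 128 + 32 + 4 + 1 = 677 ✓



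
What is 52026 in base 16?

Using repeated division by 16 (digits 10–15 are A–F):
52026 ÷ 16 = 3251 remainder 10 (A)
3251 ÷ 16 = 203 remainder 3
203 ÷ 16 = 12 remainder 11 (B)
12 ÷ 16 = 0 remainder 12 (C)
Reading remainders bottom to top: CB3A



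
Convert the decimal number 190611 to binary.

Using repeated division by 2:
190611 ÷ 2 = 95305 remainder 1
95305 ÷ 2 = 47652 remainder 1
47652 ÷ 2 = 23826 remainder 0
23826 ÷ 2 = 11913 remainder 0
11913 ÷ 2 = 5956 remainder 1
5956 ÷ 2 = 2978 remainder 0
2978 ÷ 2 = 1489 remainder 0
1489 ÷ 2 = 744 remainder 1
744 ÷ 2 = 372 remainder 0
372 ÷ 2 = 186 remainder 0
186 ÷ 2 = 93 remainder 0
93 ÷ 2 = 46 remainder 1
46 ÷ 2 = 23 remainder 0
23 ÷ 2 = 11 remainder 1
11 ÷ 2 = 5 remainder 1
5 ÷ 2 = 2 remainder 1
2 ÷ 2 = 1 remainder 0
1 ÷ 2 = 0 remainder 1
Reading remainders bottom to top: 101110100010010011



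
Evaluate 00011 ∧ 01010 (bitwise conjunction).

AND: 1 only when both bits are 1
  00011
& 01010
-------
  00010
Decimal: 3 & 10 = 2



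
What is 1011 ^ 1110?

XOR: 1 when bits differ
  1011
^ 1110
------
  0101
Decimal: 11 ^ 14 = 5



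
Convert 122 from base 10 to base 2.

Using repeated division by 2:
122 ÷ 2 = 61 remainder 0
61 ÷ 2 = 30 remainder 1
30 ÷ 2 = 15 remainder 0
15 ÷ 2 = 7 remainder 1
7 ÷ 2 = 3 remainder 1
3 ÷ 2 = 1 remainder 1
1 ÷ 2 = 0 remainder 1
Reading remainders bottom to top: 1111010



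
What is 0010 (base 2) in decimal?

Sum of powers of 2 for each 1-bit:
2^1
= 2
= 2



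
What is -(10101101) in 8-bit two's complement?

Original (sign bit 1, negative): 10101101
Step 1 - Invert all bits: 01010010
Step 2 - Add 1: 01010011
Verification: 10101101 + 01010011 = 100000000; discarding the end carry (carry out of the top bit) leaves the 8-bit value 00000000, as required for x + (-x)



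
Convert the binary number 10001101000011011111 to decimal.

Sum of powers of 2 for each 1-bit:
2^0 + 2^1 + 2^2 + 2^3 + 2^4 + 2^6 + 2^7 + 2^12 + 2^14 + 2^15 + 2^19
= 1 + 2 + 4 + 8 + 16 + 64 + 128 + 4096 + 16384 + 32768 + 524288
= 577759



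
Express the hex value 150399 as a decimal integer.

Expand by place value (powers of 16):
150399 = 1 × 16^5 + 5 × 16^4 + 0 × 16^3 + 3 × 16^2 + 9 × 16^1 + 9 × 16^0
= 1 × 1048576 + 5 × 65536 + 0 × 4096 + 3 × 256 + 9 × 16 + 9 × 1
= 1048576 + 327680 + 0 + 768 + 144 + 9
= 1377177



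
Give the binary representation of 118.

Using repeated division by 2:
118 ÷ 2 = 59 remainder 0
59 ÷ 2 = 29 remainder 1
29 ÷ 2 = 14 remainder 1
14 ÷ 2 = 7 remainder 0
7 ÷ 2 = 3 remainder 1
3 ÷ 2 = 1 remainder 1
1 ÷ 2 = 0 remainder 1
Reading remainders bottom to top: 1110110



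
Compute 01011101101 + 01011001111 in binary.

Add column by column from the right: bit + bit + carry-in; write the sum mod 2, carry 1 when the sum is 2 or 3.
carry:  10110011110
        01011101101
+       01011001111
-------------------
       010110111100
(the carry out of the leftmost column, 0, becomes the leading bit)
Decimal check:
  01011101101 = 512 + 128 + 64 + 32 + 8 + 4 + 1 = 749
  01011001111 = 512 + 128 + 64 + 8 + 4 + 2 + 1 = 719
  749 + 719 = 1468, and 010110111100 = 1024 + 256 + 128 + 32 + 16 + 8 + 4 = 1468 ✓



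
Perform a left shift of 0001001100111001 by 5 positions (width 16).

Original: 0001001100111001 (decimal 4921)
Shift left by 5 positions
Append 5 zeros on the right and drop the 5 high bits that overflow the 16-bit width
Result: 0110011100100000 (decimal 26400)
Equivalent: 4921 << 5 = 4921 × 2^5 = 157472, truncated to 16 bits = 26400



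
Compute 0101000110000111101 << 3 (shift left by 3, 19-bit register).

Original: 0101000110000111101 (decimal 166973)
Shift left by 3 positions
Append 3 zeros on the right and drop the 3 high bits that overflow the 19-bit width
Result: 1000110000111101000 (decimal 287208)
Equivalent: 166973 << 3 = 166973 × 2^3 = 1335784, truncated to 19 bits = 287208



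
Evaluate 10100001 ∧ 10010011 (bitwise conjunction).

AND: 1 only when both bits are 1
  10100001
& 10010011
----------
  10000001
Decimal: 161 & 147 = 129



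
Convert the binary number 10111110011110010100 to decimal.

Sum of powers of 2 for each 1-bit:
2^2 + 2^4 + 2^7 + 2^8 + 2^9 + 2^10 + 2^13 + 2^14 + 2^15 + 2^16 + 2^17 + 2^19
= 4 + 16 + 128 + 256 + 512 + 1024 + 8192 + 16384 + 32768 + 65536 + 131072 + 524288
= 780180



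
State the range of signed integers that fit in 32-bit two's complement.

For 32-bit two's complement:
Minimum: -2^31 = -2147483648
Maximum: 2^31 - 1 = 2147483647



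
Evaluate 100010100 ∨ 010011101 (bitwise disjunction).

OR: 1 when either bit is 1
  100010100
| 010011101
-----------
  110011101
Decimal: 276 | 157 = 413



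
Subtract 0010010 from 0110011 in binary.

Method 1 - Direct subtraction (column by column from the right: bit − bit − borrow-in; if negative, add 2 and borrow 1 from the next column):
borrow: 0000000
        0110011
-       0010010
---------------
        0100001

Method 2 - Add two's complement:
Two's complement of 0010010: invert → 1101101, add 1 → 1101110
  0110011
+ 1101110
---------
 10100001  (end carry out of the top bit = 1)
Discarding the end carry: 0100001
Decimal check:
  0110011 = 32 + 16 + 2 + 1 = 51
  0010010 = 16 + 2 = 18
  51 - 18 = 33, and 0100001 = 32 + 1 = 33 ✓



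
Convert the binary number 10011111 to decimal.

Sum of powers of 2 for each 1-bit:
2^0 + 2^1 + 2^2 + 2^3 + 2^4 + 2^7
= 1 + 2 + 4 + 8 + 16 + 128
= 159



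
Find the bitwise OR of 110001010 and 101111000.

OR: 1 when either bit is 1
  110001010
| 101111000
-----------
  111111010
Decimal: 394 | 376 = 506



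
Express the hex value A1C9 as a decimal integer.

Expand by place value (powers of 16):
Digit values: A = 10, C = 12
A1C9 = 10 × 16^3 + 1 × 16^2 + 12 × 16^1 + 9 × 16^0
= 10 × 4096 + 1 × 256 + 12 × 16 + 9 × 1
= 40960 + 256 + 192 + 9
= 41417



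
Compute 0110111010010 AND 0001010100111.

AND: 1 only when both bits are 1
  0110111010010
& 0001010100111
---------------
  0000010000010
Decimal: 3538 & 679 = 130



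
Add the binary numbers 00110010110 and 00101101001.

Add column by column from the right: bit + bit + carry-in; write the sum mod 2, carry 1 when the sum is 2 or 3.
carry:  01000000000
        00110010110
+       00101101001
-------------------
       001011111111
(the carry out of the leftmost column, 0, becomes the leading bit)
Decimal check:
  00110010110 = 256 + 128 + 16 + 4 + 2 = 406
  00101101001 = 256 + 64 + 32 + 8 + 1 = 361
  406 + 361 = 767, and 001011111111 = 512 + 128 + 64 + 32 + 16 + 8 + 4 + 2 + 1 = 767 ✓



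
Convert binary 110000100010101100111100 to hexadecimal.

Group into 4-bit nibbles from right:
  1100 = C
  0010 = 2
  0010 = 2
  1011 = B
  0011 = 3
  1100 = C
Result: C22B3C



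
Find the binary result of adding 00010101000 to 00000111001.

Add column by column from the right: bit + bit + carry-in; write the sum mod 2, carry 1 when the sum is 2 or 3.
carry:  00001110000
        00010101000
+       00000111001
-------------------
       000011100001
(the carry out of the leftmost column, 0, becomes the leading bit)
Decimal check:
  00010101000 = 128 + 32 + 8 = 168
  00000111001 = 32 + 16 + 8 + 1 = 57
  168 + 57 = 225, and 000011100001 = 128 + 64 + 32 + 1 = 225 ✓



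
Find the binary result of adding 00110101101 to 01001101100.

Add column by column from the right: bit + bit + carry-in; write the sum mod 2, carry 1 when the sum is 2 or 3.
carry:  11111011000
        00110101101
+       01001101100
-------------------
       010000011001
(the carry out of the leftmost column, 0, becomes the leading bit)
Decimal check:
  00110101101 = 256 + 128 + 32 + 8 + 4 + 1 = 429
  01001101100 = 512 + 64 + 32 + 8 + 4 = 620
  429 + 620 = 1049, and 010000011001 = 1024 + 16 + 8 + 1 = 1049 ✓



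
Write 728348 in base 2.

Using repeated division by 2:
728348 ÷ 2 = 364174 remainder 0
364174 ÷ 2 = 182087 remainder 0
182087 ÷ 2 = 91043 remainder 1
91043 ÷ 2 = 45521 remainder 1
45521 ÷ 2 = 22760 remainder 1
22760 ÷ 2 = 11380 remainder 0
11380 ÷ 2 = 5690 remainder 0
5690 ÷ 2 = 2845 remainder 0
2845 ÷ 2 = 1422 remainder 1
1422 ÷ 2 = 711 remainder 0
711 ÷ 2 = 355 remainder 1
355 ÷ 2 = 177 remainder 1
177 ÷ 2 = 88 remainder 1
88 ÷ 2 = 44 remainder 0
44 ÷ 2 = 22 remainder 0
22 ÷ 2 = 11 remainder 0
11 ÷ 2 = 5 remainder 1
5 ÷ 2 = 2 remainder 1
2 ÷ 2 = 1 remainder 0
1 ÷ 2 = 0 remainder 1
Reading remainders bottom to top: 10110001110100011100



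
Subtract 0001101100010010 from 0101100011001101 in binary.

Method 1 - Direct subtraction (column by column from the right: bit − bit − borrow-in; if negative, add 2 and borrow 1 from the next column):
borrow: 0111111001100100
        0101100011001101
-       0001101100010010
------------------------
        0011110110111011

Method 2 - Add two's complement:
Two's complement of 0001101100010010: invert → 1110010011101101, add 1 → 1110010011101110
  0101100011001101
+ 1110010011101110
------------------
 10011110110111011  (end carry out of the top bit = 1)
Discarding the end carry: 0011110110111011
Decimal check:
  0101100011001101 = 16384 + 4096 + 2048 + 128 + 64 + 8 + 4 + 1 = 22733
  0001101100010010 = 4096 + 2048 + 512 + 256 + 16 + 2 = 6930
  22733 - 6930 = 15803, and 0011110110111011 = 8192 + 4096 + 2048 + 1024 + 256 + 128 + 32 + 16 + 8 + 2 + 1 = 15803 ✓



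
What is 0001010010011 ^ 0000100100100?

XOR: 1 when bits differ
  0001010010011
^ 0000100100100
---------------
  0001110110111
Decimal: 659 ^ 292 = 951



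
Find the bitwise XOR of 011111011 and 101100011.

XOR: 1 when bits differ
  011111011
^ 101100011
-----------
  110011000
Decimal: 251 ^ 355 = 408



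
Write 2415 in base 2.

Using repeated division by 2:
2415 ÷ 2 = 1207 remainder 1
1207 ÷ 2 = 603 remainder 1
603 ÷ 2 = 301 remainder 1
301 ÷ 2 = 150 remainder 1
150 ÷ 2 = 75 remainder 0
75 ÷ 2 = 37 remainder 1
37 ÷ 2 = 18 remainder 1
18 ÷ 2 = 9 remainder 0
9 ÷ 2 = 4 remainder 1
4 ÷ 2 = 2 remainder 0
2 ÷ 2 = 1 remainder 0
1 ÷ 2 = 0 remainder 1
Reading remainders bottom to top: 100101101111



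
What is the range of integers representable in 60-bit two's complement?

For 60-bit two's complement:
Minimum: -2^59 = -576460752303423488
Maximum: 2^59 - 1 = 576460752303423487



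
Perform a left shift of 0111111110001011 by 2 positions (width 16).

Original: 0111111110001011 (decimal 32651)
Shift left by 2 positions
Append 2 zeros on the right and drop the 2 high bits that overflow the 16-bit width
Result: 1111111000101100 (decimal 65068)
Equivalent: 32651 << 2 = 32651 × 2^2 = 130604, truncated to 16 bits = 65068



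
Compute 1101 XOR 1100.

XOR: 1 when bits differ
  1101
^ 1100
------
  0001
Decimal: 13 ^ 12 = 1



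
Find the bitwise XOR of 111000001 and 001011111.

XOR: 1 when bits differ
  111000001
^ 001011111
-----------
  110011110
Decimal: 449 ^ 95 = 414



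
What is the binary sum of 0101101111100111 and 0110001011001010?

Add column by column from the right: bit + bit + carry-in; write the sum mod 2, carry 1 when the sum is 2 or 3.
carry:  1000011110011100
        0101101111100111
+       0110001011001010
------------------------
       01011111010110001
(the carry out of the leftmost column, 0, becomes the leading bit)
Decimal check:
  0101101111100111 = 16384 + 4096 + 2048 + 512 + 256 + 128 + 64 + 32 + 4 + 2 + 1 = 23527
  0110001011001010 = 16384 + 8192 + 512 + 128 + 64 + 8 + 2 = 25290
  23527 + 25290 = 48817, and 01011111010110001 = 32768 + 8192 + 4096 + 2048 + 1024 + 512 + 128 + 32 + 16 + 1 = 48817 ✓



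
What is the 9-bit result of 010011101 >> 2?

Original: 010011101 (decimal 157)
Shift right by 2 positions
Drop the 2 low bits; fill with zeros on the left
Result: 000100111 (decimal 39)
Equivalent: 157 >> 2 = 157 ÷ 2^2 = 39



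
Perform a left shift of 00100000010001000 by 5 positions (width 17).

Original: 00100000010001000 (decimal 16520)
Shift left by 5 positions
Append 5 zeros on the right and drop the 5 high bits that overflow the 17-bit width
Result: 00001000100000000 (decimal 4352)
Equivalent: 16520 << 5 = 16520 × 2^5 = 528640, truncated to 17 bits = 4352



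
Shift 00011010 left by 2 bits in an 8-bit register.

Original: 00011010 (decimal 26)
Shift left by 2 positions
Append 2 zeros on the right
Result: 01101000 (decimal 104)
Equivalent: 26 << 2 = 26 × 2^2 = 104



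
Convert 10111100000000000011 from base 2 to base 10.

Sum of powers of 2 for each 1-bit:
2^0 + 2^1 + 2^14 + 2^15 + 2^16 + 2^17 + 2^19
= 1 + 2 + 16384 + 32768 + 65536 + 131072 + 524288
= 770051



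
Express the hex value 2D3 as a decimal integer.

Expand by place value (powers of 16):
Digit values: D = 13
2D3 = 2 × 16^2 + 13 × 16^1 + 3 × 16^0
= 2 × 256 + 13 × 16 + 3 × 1
= 512 + 208 + 3
= 723



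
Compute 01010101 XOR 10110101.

XOR: 1 when bits differ
  01010101
^ 10110101
----------
  11100000
Decimal: 85 ^ 181 = 224



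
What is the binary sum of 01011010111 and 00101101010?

Add column by column from the right: bit + bit + carry-in; write the sum mod 2, carry 1 when the sum is 2 or 3.
carry:  11111111100
        01011010111
+       00101101010
-------------------
       010001000001
(the carry out of the leftmost column, 0, becomes the leading bit)
Decimal check:
  01011010111 = 512 + 128 + 64 + 16 + 4 + 2 + 1 = 727
  00101101010 = 256 + 64 + 32 + 8 + 2 = 362
  727 + 362 = 1089, and 010001000001 = 1024 + 64 + 1 = 1089 ✓



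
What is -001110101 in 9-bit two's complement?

Original: 001110101
Step 1 - Invert all bits: 110001010
Step 2 - Add 1: 110001011
Verification: 001110101 + 110001011 = 1000000000; discarding the end carry (carry out of the top bit) leaves the 9-bit value 000000000, as required for x + (-x)



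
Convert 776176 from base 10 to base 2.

Using repeated division by 2:
776176 ÷ 2 = 388088 remainder 0
388088 ÷ 2 = 194044 remainder 0
194044 ÷ 2 = 97022 remainder 0
97022 ÷ 2 = 48511 remainder 0
48511 ÷ 2 = 24255 remainder 1
24255 ÷ 2 = 12127 remainder 1
12127 ÷ 2 = 6063 remainder 1
6063 ÷ 2 = 3031 remainder 1
3031 ÷ 2 = 1515 remainder 1
1515 ÷ 2 = 757 remainder 1
757 ÷ 2 = 378 remainder 1
378 ÷ 2 = 189 remainder 0
189 ÷ 2 = 94 remainder 1
94 ÷ 2 = 47 remainder 0
47 ÷ 2 = 23 remainder 1
23 ÷ 2 = 11 remainder 1
11 ÷ 2 = 5 remainder 1
5 ÷ 2 = 2 remainder 1
2 ÷ 2 = 1 remainder 0
1 ÷ 2 = 0 remainder 1
Reading remainders bottom to top: 10111101011111110000



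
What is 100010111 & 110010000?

AND: 1 only when both bits are 1
  100010111
& 110010000
-----------
  100010000
Decimal: 279 & 400 = 272



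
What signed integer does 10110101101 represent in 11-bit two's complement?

Binary: 10110101101
Sign bit: 1 (negative)
Invert: 01001010010
Add 1:  01001010011
Magnitude: 01001010011 = 512 + 64 + 16 + 2 + 1 = 595
Value: -595



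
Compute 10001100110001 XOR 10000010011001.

XOR: 1 when bits differ
  10001100110001
^ 10000010011001
----------------
  00001110101000
Decimal: 9009 ^ 8345 = 936



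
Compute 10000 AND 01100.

AND: 1 only when both bits are 1
  10000
& 01100
-------
  00000
Decimal: 16 & 12 = 0



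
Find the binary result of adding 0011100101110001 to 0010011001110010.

Add column by column from the right: bit + bit + carry-in; write the sum mod 2, carry 1 when the sum is 2 or 3.
carry:  0100000011100000
        0011100101110001
+       0010011001110010
------------------------
       00101111111100011
(the carry out of the leftmost column, 0, becomes the leading bit)
Decimal check:
  0011100101110001 = 8192 + 4096 + 2048 + 256 + 64 + 32 + 16 + 1 = 14705
  0010011001110010 = 8192 + 1024 + 512 + 64 + 32 + 16 + 2 = 9842
  14705 + 9842 = 24547, and 00101111111100011 = 16384 + 4096 + 2048 + 1024 + 512 + 256 + 128 + 64 + 32 + 2 + 1 = 24547 ✓



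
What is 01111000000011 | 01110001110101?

OR: 1 when either bit is 1
  01111000000011
| 01110001110101
----------------
  01111001110111
Decimal: 7683 | 7285 = 7799



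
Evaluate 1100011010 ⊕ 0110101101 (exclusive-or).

XOR: 1 when bits differ
  1100011010
^ 0110101101
------------
  1010110111
Decimal: 794 ^ 429 = 695



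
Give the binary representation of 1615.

Using repeated division by 2:
1615 ÷ 2 = 807 remainder 1
807 ÷ 2 = 403 remainder 1
403 ÷ 2 = 201 remainder 1
201 ÷ 2 = 100 remainder 1
100 ÷ 2 = 50 remainder 0
50 ÷ 2 = 25 remainder 0
25 ÷ 2 = 12 remainder 1
12 ÷ 2 = 6 remainder 0
6 ÷ 2 = 3 remainder 0
3 ÷ 2 = 1 remainder 1
1 ÷ 2 = 0 remainder 1
Reading remainders bottom to top: 11001001111



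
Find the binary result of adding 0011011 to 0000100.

Add column by column from the right: bit + bit + carry-in; write the sum mod 2, carry 1 when the sum is 2 or 3.
carry:  0000000
        0011011
+       0000100
---------------
       00011111
(the carry out of the leftmost column, 0, becomes the leading bit)
Decimal check:
  0011011 = 16 + 8 + 2 + 1 = 27
  0000100 = 4
  27 + 4 = 31, and 00011111 = 16 + 8 + 4 + 2 + 1 = 31 ✓



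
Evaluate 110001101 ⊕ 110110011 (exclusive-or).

XOR: 1 when bits differ
  110001101
^ 110110011
-----------
  000111110
Decimal: 397 ^ 435 = 62



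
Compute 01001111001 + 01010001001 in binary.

Add column by column from the right: bit + bit + carry-in; write the sum mod 2, carry 1 when the sum is 2 or 3.
carry:  10111110010
        01001111001
+       01010001001
-------------------
       010100000010
(the carry out of the leftmost column, 0, becomes the leading bit)
Decimal check:
  01001111001 = 512 + 64 + 32 + 16 + 8 + 1 = 633
  01010001001 = 512 + 128 + 8 + 1 = 649
  633 + 649 = 1282, and 010100000010 = 1024 + 256 + 2 = 1282 ✓

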